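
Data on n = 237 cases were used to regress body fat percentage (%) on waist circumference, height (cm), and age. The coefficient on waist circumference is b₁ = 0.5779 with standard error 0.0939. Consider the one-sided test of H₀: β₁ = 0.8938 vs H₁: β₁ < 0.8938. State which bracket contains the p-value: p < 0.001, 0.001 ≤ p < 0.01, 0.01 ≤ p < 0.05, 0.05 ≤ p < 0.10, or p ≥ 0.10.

t = (0.5779 − 0.8938) / 0.0939 = -3.364.
df = n − k − 1 = 237 − 3 − 1 = 233.
One-sided p = P(T_{233} < t) ≈ 0.0004.
So p < 0.001.

p < 0.001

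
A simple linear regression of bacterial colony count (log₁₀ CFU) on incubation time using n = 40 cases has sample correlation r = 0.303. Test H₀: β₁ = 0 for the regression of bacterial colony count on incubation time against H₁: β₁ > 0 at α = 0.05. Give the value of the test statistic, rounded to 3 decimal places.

t = r·√(n − 2)/√(1 − r²) = 0.303·√38/√0.908191 = 1.960.
df = n − 2 = 38.
One-sided p ≈ 0.0287, which is < 0.05, so reject H₀.
There is evidence of a linear association between incubation time and bacterial colony count.

t = 1.960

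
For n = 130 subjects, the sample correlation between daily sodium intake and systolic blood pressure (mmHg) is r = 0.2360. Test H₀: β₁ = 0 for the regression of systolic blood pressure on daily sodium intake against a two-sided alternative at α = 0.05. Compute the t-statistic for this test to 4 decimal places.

t = 2.7476

t = r·√(n − 2)/√(1 − r²) = 0.2360·√128/√0.944304 = 2.7476.
df = n − 2 = 128.
Two-sided p ≈ 0.0069, which is < 0.05, so reject H₀.
There is evidence of a linear association between daily sodium intake and systolic blood pressure.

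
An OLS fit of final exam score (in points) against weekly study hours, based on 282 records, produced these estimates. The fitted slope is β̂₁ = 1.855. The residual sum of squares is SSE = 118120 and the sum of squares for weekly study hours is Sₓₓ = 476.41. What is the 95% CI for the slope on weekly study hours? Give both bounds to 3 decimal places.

(0.003, 3.707)

MSE = SSE/(n − 2) = 118120/280 = 421.857.
SE(β̂₁) = √(MSE/Sₓₓ) = √(421.857/476.41) = 0.941006.
df = n − 2 = 280.
t* = t_{0.025, 280} = 1.968472.
Margin = t* × SE = 1.968472 × 0.941006 = 1.85234.
CI: 1.855 ± 1.85234 → (0.003, 3.707).
With 95% confidence, each one-unit increase in weekly study hours is associated with a change of between 0.003 and 3.707 points in final exam score.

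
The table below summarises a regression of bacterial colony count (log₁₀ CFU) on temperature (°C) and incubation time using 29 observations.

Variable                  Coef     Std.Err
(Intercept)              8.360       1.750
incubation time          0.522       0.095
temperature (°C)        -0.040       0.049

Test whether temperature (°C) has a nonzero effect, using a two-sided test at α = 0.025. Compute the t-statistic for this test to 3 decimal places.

t = -0.816

Read off: b = -0.040, SE = 0.049 for temperature (°C).
H₀: β₁ = 0 vs H₁: β₁ ≠ 0.
t = -0.040 / 0.049 = -0.816.
df = n − k − 1 = 29 − 2 − 1 = 26.
Two-sided p ≈ 0.4217, which is ≥ 0.025, so fail to reject H₀.
The data do not give significant evidence of an association between temperature (°C) and bacterial colony count, after adjusting for the other predictors.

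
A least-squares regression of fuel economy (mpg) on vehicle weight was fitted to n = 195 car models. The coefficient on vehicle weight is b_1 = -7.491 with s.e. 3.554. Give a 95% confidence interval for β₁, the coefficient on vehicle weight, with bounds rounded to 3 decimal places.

df = n − 2 = 195 − 2 = 193.
t* = t_{0.025, 193} = 1.972332.
Margin = t* × SE = 1.972332 × 3.554 = 7.00967.
CI: -7.491 ± 7.00967 → (-14.501, -0.481).
With 95% confidence, each one-unit increase in vehicle weight is associated with a change of between -14.501 and -0.481 mpg in fuel economy.

(-14.501, -0.481)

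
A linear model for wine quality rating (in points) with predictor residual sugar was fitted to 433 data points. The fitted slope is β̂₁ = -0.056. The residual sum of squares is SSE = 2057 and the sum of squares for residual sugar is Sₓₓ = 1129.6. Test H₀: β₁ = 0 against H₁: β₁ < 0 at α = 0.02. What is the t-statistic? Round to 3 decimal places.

MSE = SSE/(n − 2) = 2057/431 = 4.77262.
SE(β̂₁) = √(MSE/Sₓₓ) = √(4.77262/1129.6) = 0.0650004.
t = -0.056 / 0.0650004 = -0.862.
df = n − 2 = 431.
One-sided p ≈ 0.1947, which is ≥ 0.02, so fail to reject H₀.
The data do not give significant evidence that the true slope on residual sugar is negative.

t = -0.862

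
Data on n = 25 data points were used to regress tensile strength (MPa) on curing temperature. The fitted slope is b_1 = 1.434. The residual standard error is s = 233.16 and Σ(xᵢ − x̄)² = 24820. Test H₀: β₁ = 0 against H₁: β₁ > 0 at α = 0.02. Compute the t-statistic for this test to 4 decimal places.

SE(b_1) = s/√Sₓₓ = 233.16/√24820 = 1.47997.
t = 1.434 / 1.47997 = 0.9689.
df = n − 2 = 23.
One-sided p ≈ 0.1713, which is ≥ 0.02, so fail to reject H₀.
The data do not give significant evidence that the true slope on curing temperature is positive.

t = 0.9689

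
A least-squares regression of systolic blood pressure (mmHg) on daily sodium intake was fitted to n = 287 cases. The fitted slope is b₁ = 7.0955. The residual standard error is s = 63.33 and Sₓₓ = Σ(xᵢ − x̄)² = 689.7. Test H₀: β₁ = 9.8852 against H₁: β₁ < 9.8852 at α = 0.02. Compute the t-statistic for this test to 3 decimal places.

t = -1.157

SE(b₁) = s/√Sₓₓ = 63.33/√689.7 = 2.41146.
t = (7.0955 − 9.8852) / 2.41146 = -1.157.
df = n − 2 = 285.
One-sided p ≈ 0.1242, which is ≥ 0.02, so fail to reject H₀.
The data do not give significant evidence that the true slope on daily sodium intake is below 9.8852 mmHg per unit.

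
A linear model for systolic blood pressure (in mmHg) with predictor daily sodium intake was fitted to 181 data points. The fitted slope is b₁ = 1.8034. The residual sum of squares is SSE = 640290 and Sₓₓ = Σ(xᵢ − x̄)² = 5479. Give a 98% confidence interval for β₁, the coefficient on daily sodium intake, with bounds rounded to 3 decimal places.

(-0.093, 3.700)

MSE = SSE/(n − 2) = 640290/179 = 3577.04.
SE(b₁) = √(MSE/Sₓₓ) = √(3577.04/5479) = 0.808.
df = n − 2 = 179.
t* = t_{0.01, 179} = 2.34736.
Margin = t* × SE = 2.34736 × 0.808 = 1.89667.
CI: 1.8034 ± 1.89667 → (-0.093, 3.700).
With 98% confidence, each one-unit increase in daily sodium intake is associated with a change of between -0.093 and 3.700 mmHg in systolic blood pressure.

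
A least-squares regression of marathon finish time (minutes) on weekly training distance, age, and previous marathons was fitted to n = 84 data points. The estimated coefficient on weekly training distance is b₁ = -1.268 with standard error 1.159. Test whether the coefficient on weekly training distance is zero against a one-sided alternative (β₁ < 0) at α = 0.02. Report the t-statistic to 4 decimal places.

t = -1.0940

H₀: β₁ = 0 vs H₁: β₁ < 0.
t = (b₁ − β₁⁰)/SE = -1.268 / 1.159 = -1.0940.
df = n − k − 1 = 84 − 3 − 1 = 80.
One-sided p ≈ 0.1386, which is ≥ 0.02, so fail to reject H₀.
The data do not give significant evidence that the true slope on weekly training distance is negative, holding the other predictors fixed.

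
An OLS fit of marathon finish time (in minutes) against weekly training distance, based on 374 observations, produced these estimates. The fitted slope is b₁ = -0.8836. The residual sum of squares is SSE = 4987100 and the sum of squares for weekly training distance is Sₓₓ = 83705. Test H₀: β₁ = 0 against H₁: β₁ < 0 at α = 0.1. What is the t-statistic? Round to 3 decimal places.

t = -2.208

MSE = SSE/(n − 2) = 4987100/372 = 13406.2.
SE(b₁) = √(MSE/Sₓₓ) = √(13406.2/83705) = 0.4002.
t = -0.8836 / 0.4002 = -2.208.
df = n − 2 = 372.
One-sided p ≈ 0.0139, which is < 0.1, so reject H₀.
There is evidence that the true slope on weekly training distance is negative.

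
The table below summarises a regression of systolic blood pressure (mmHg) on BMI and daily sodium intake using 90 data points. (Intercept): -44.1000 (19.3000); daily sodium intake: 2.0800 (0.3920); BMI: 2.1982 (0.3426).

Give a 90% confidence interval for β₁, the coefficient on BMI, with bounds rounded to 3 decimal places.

(1.629, 2.768)

Read off: b = 2.1982, SE = 0.3426 for BMI.
df = n − k − 1 = 90 − 2 − 1 = 87.
t* = t_{0.05, 87} = 1.662557.
Margin = t* × SE = 1.662557 × 0.3426 = 0.56959.
CI: 2.1982 ± 0.56959 → (1.629, 2.768).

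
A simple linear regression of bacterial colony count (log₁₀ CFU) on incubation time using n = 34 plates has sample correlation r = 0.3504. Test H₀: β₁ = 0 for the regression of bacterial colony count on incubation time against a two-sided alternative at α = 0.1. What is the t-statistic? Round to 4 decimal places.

t = 2.1163

t = r·√(n − 2)/√(1 − r²) = 0.3504·√32/√0.87722 = 2.1163.
df = n − 2 = 32.
Two-sided p ≈ 0.0422, which is < 0.1, so reject H₀.
There is evidence of a linear association between incubation time and bacterial colony count.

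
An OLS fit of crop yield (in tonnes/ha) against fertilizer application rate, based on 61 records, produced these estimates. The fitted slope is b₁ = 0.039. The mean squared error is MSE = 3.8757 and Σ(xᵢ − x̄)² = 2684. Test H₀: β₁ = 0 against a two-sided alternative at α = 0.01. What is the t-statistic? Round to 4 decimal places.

t = 1.0263

SE(b₁) = √(MSE/Sₓₓ) = √(3.8757/2684) = 0.038.
t = 0.039 / 0.038 = 1.0263.
df = n − 2 = 59.
Two-sided p ≈ 0.3089, which is ≥ 0.01, so fail to reject H₀.
The data do not give significant evidence of an association between fertilizer application rate and crop yield.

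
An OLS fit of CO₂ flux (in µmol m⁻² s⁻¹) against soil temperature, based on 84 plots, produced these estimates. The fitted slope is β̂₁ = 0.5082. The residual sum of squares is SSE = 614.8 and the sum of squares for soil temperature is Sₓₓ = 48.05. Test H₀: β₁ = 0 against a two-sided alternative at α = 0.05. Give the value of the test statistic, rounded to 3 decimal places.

MSE = SSE/(n − 2) = 614.8/82 = 7.49756.
SE(β̂₁) = √(MSE/Sₓₓ) = √(7.49756/48.05) = 0.395015.
t = 0.5082 / 0.395015 = 1.287.
df = n − 2 = 82.
Two-sided p ≈ 0.2019, which is ≥ 0.05, so fail to reject H₀.
The data do not give significant evidence of an association between soil temperature and CO₂ flux.

t = 1.287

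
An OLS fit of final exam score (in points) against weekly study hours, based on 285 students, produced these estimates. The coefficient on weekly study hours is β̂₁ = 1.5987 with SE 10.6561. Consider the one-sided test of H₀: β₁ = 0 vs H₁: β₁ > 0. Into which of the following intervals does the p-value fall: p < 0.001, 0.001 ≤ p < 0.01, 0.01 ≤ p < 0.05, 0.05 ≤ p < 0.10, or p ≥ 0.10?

t = 1.5987 / 10.6561 = 0.150.
df = n − 2 = 285 − 2 = 283.
One-sided p = P(T_{283} > t) ≈ 0.4404.
So p ≥ 0.10.

p ≥ 0.10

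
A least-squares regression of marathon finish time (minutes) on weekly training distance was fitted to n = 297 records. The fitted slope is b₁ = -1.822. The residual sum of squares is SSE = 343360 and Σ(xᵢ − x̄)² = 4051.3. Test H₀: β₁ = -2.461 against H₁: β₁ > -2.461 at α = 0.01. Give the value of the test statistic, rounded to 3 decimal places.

t = 1.192

MSE = SSE/(n − 2) = 343360/295 = 1163.93.
SE(b₁) = √(MSE/Sₓₓ) = √(1163.93/4051.3) = 0.536002.
t = (-1.822 − (-2.461)) / 0.536002 = 1.192.
df = n − 2 = 295.
One-sided p ≈ 0.1171, which is ≥ 0.01, so fail to reject H₀.
The data do not give significant evidence that the true slope on weekly training distance exceeds -2.461 minutes per unit.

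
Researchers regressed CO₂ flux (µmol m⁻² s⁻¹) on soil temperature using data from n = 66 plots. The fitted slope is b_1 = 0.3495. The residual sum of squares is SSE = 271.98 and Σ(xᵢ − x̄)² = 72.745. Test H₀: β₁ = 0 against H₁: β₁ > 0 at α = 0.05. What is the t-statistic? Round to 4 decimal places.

t = 1.4460

MSE = SSE/(n − 2) = 271.98/64 = 4.24969.
SE(b_1) = √(MSE/Sₓₓ) = √(4.24969/72.745) = 0.2417.
t = 0.3495 / 0.2417 = 1.4460.
df = n − 2 = 64.
One-sided p ≈ 0.0765, which is ≥ 0.05, so fail to reject H₀.
The data do not give significant evidence that the true slope on soil temperature is positive.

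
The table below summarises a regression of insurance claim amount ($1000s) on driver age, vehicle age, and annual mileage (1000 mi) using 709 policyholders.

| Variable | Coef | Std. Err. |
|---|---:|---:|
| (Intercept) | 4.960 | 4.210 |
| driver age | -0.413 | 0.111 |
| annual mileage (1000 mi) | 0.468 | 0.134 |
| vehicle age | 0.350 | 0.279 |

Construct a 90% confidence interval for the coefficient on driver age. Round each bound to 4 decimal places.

Read off: b = -0.413, SE = 0.111 for driver age.
df = n − k − 1 = 709 − 3 − 1 = 705.
t* = t_{0.05, 705} = 1.647018.
Margin = t* × SE = 1.647018 × 0.111 = 0.182819.
CI: -0.413 ± 0.182819 → (-0.5958, -0.2302).

(-0.5958, -0.2302)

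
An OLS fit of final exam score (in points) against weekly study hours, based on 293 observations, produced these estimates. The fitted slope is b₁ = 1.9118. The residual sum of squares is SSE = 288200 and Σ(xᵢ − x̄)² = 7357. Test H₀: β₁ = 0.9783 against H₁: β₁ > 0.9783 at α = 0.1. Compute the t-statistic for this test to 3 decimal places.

t = 2.544

MSE = SSE/(n − 2) = 288200/291 = 990.378.
SE(b₁) = √(MSE/Sₓₓ) = √(990.378/7357) = 0.366902.
t = (1.9118 − 0.9783) / 0.366902 = 2.544.
df = n − 2 = 291.
One-sided p ≈ 0.0057, which is < 0.1, so reject H₀.
There is evidence that the true slope on weekly study hours exceeds 0.9783 points per unit.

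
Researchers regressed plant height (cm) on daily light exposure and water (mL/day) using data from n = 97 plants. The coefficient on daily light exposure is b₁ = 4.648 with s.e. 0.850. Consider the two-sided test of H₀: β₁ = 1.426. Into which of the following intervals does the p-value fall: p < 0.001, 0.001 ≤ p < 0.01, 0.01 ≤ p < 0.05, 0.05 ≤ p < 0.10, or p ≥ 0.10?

t = (4.648 − 1.426) / 0.850 = 3.791.
df = n − k − 1 = 97 − 2 − 1 = 94.
Two-sided p = 2·P(T_{94} > |t|) ≈ 0.0003.
So p < 0.001.

p < 0.001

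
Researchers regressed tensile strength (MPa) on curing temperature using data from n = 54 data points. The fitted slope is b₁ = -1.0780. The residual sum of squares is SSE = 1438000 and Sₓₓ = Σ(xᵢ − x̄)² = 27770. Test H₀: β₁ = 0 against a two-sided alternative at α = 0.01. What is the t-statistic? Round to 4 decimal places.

MSE = SSE/(n − 2) = 1438000/52 = 27653.8.
SE(b₁) = √(MSE/Sₓₓ) = √(27653.8/27770) = 0.997906.
t = -1.0780 / 0.997906 = -1.0803.
df = n − 2 = 52.
Two-sided p ≈ 0.2850, which is ≥ 0.01, so fail to reject H₀.
The data do not give significant evidence of an association between curing temperature and tensile strength.

t = -1.0803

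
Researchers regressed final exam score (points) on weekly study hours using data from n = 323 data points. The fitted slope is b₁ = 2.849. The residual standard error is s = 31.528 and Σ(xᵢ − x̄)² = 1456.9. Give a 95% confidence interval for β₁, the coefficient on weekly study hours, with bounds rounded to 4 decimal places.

(1.2239, 4.4741)

SE(b₁) = s/√Sₓₓ = 31.528/√1456.9 = 0.826003.
df = n − 2 = 321.
t* = t_{0.025, 321} = 1.967382.
Margin = t* × SE = 1.967382 × 0.826003 = 1.625063.
CI: 2.849 ± 1.625063 → (1.2239, 4.4741).
With 95% confidence, each one-unit increase in weekly study hours is associated with a change of between 1.2239 and 4.4741 points in final exam score.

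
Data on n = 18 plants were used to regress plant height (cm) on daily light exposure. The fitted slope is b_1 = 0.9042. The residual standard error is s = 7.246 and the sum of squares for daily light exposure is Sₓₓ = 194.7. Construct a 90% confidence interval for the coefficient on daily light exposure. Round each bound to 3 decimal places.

(-0.002, 1.811)

SE(b_1) = s/√Sₓₓ = 7.246/√194.7 = 0.519296.
df = n − 2 = 16.
t* = t_{0.05, 16} = 1.745884.
Margin = t* × SE = 1.745884 × 0.519296 = 0.90663.
CI: 0.9042 ± 0.90663 → (-0.002, 1.811).
With 90% confidence, each one-unit increase in daily light exposure is associated with a change of between -0.002 and 1.811 cm in plant height.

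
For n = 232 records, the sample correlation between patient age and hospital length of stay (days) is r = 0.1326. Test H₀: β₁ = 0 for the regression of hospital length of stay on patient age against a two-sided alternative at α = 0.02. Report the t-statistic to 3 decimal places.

t = 2.029

t = r·√(n − 2)/√(1 − r²) = 0.1326·√230/√0.982417 = 2.029.
df = n − 2 = 230.
Two-sided p ≈ 0.0436, which is ≥ 0.02, so fail to reject H₀.
The data do not give significant evidence of a linear association between patient age and hospital length of stay.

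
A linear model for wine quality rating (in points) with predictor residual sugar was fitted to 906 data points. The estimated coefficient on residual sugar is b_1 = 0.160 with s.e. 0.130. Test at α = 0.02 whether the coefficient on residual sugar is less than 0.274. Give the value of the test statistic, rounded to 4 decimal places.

H₀: β₁ = 0.274 vs H₁: β₁ < 0.274.
t = (b_1 − β₁⁰)/SE = (0.160 − 0.274) / 0.130 = -0.8769.
df = n − 2 = 906 − 2 = 904.
One-sided p ≈ 0.1904, which is ≥ 0.02, so fail to reject H₀.
The data do not give significant evidence that the true slope on residual sugar is below 0.274 points per unit.

t = -0.8769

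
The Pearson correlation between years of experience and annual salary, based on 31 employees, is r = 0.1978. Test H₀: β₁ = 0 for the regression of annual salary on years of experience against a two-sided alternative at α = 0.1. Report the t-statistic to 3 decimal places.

t = r·√(n − 2)/√(1 − r²) = 0.1978·√29/√0.960875 = 1.087.
df = n − 2 = 29.
Two-sided p ≈ 0.2861, which is ≥ 0.1, so fail to reject H₀.
The data do not give significant evidence of a linear association between years of experience and annual salary.

t = 1.087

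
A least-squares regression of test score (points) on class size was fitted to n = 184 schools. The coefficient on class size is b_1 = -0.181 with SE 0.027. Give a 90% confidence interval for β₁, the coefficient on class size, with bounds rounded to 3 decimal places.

(-0.226, -0.136)

df = n − 2 = 184 − 2 = 182.
t* = t_{0.05, 182} = 1.653269.
Margin = t* × SE = 1.653269 × 0.027 = 0.04464.
CI: -0.181 ± 0.04464 → (-0.226, -0.136).
With 90% confidence, each one-unit increase in class size is associated with a change of between -0.226 and -0.136 points in test score.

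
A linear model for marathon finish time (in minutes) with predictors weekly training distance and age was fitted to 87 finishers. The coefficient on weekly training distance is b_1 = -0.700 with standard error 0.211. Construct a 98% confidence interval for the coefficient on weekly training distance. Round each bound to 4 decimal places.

df = n − k − 1 = 87 − 2 − 1 = 84.
t* = t_{0.01, 84} = 2.371564.
Margin = t* × SE = 2.371564 × 0.211 = 0.500400.
CI: -0.700 ± 0.500400 → (-1.2004, -0.1996).
With 98% confidence, each one-unit increase in weekly training distance is associated with a change of between -1.2004 and -0.1996 minutes in marathon finish time, holding the other predictors fixed.

(-1.2004, -0.1996)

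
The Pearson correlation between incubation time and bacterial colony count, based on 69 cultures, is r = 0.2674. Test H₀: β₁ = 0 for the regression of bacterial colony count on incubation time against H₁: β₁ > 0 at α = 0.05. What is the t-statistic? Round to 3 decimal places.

t = r·√(n − 2)/√(1 − r²) = 0.2674·√67/√0.928497 = 2.271.
df = n − 2 = 67.
One-sided p ≈ 0.0132, which is < 0.05, so reject H₀.
There is evidence of a linear association between incubation time and bacterial colony count.

t = 2.271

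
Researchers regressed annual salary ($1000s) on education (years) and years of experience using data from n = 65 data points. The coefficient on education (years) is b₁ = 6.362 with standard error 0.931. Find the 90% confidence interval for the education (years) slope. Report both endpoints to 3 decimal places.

(4.807, 7.917)

df = n − k − 1 = 65 − 2 − 1 = 62.
t* = t_{0.05, 62} = 1.669804.
Margin = t* × SE = 1.669804 × 0.931 = 1.55459.
CI: 6.362 ± 1.55459 → (4.807, 7.917).
With 90% confidence, each one-unit increase in education (years) is associated with a change of between 4.807 and 7.917 $1000s in annual salary, holding the other predictors fixed.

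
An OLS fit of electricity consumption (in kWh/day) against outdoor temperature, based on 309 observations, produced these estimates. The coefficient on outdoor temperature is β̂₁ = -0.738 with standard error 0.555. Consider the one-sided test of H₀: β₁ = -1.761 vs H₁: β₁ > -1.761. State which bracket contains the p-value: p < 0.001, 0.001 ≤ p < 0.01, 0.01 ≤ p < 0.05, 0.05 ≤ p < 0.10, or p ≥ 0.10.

0.01 ≤ p < 0.05

t = (-0.738 − (-1.761)) / 0.555 = 1.843.
df = n − 2 = 309 − 2 = 307.
One-sided p = P(T_{307} > t) ≈ 0.0331.
So 0.01 ≤ p < 0.05.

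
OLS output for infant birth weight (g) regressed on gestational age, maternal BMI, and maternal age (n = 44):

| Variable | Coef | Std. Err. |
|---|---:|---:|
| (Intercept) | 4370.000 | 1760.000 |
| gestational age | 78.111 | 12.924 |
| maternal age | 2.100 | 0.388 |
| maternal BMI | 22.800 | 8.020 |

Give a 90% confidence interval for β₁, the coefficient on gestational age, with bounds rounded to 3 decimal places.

Read off: b = 78.111, SE = 12.924 for gestational age.
df = n − k − 1 = 44 − 3 − 1 = 40.
t* = t_{0.05, 40} = 1.683851.
Margin = t* × SE = 1.683851 × 12.924 = 21.76209.
CI: 78.111 ± 21.76209 → (56.349, 99.873).

(56.349, 99.873)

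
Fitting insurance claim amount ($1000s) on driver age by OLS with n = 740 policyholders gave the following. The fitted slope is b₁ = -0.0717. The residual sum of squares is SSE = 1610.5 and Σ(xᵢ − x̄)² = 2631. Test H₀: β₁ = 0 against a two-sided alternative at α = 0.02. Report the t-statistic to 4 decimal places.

t = -2.4896

MSE = SSE/(n − 2) = 1610.5/738 = 2.18225.
SE(b₁) = √(MSE/Sₓₓ) = √(2.18225/2631) = 0.0288.
t = -0.0717 / 0.0288 = -2.4896.
df = n − 2 = 738.
Two-sided p ≈ 0.0130, which is < 0.02, so reject H₀.
There is evidence that driver age is associated with insurance claim amount.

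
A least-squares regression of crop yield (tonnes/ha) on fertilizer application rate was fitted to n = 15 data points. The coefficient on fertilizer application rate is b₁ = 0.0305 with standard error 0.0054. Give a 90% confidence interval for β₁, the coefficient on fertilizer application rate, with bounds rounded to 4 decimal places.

(0.0209, 0.0401)

df = n − 2 = 15 − 2 = 13.
t* = t_{0.05, 13} = 1.770933.
Margin = t* × SE = 1.770933 × 0.0054 = 0.009563.
CI: 0.0305 ± 0.009563 → (0.0209, 0.0401).
With 90% confidence, each one-unit increase in fertilizer application rate is associated with a change of between 0.0209 and 0.0401 tonnes/ha in crop yield.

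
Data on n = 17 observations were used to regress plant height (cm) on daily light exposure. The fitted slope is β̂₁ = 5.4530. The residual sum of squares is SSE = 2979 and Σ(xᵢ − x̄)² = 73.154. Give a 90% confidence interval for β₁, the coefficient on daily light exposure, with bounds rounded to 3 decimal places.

MSE = SSE/(n − 2) = 2979/15 = 198.6.
SE(β̂₁) = √(MSE/Sₓₓ) = √(198.6/73.154) = 1.64767.
df = n − 2 = 15.
t* = t_{0.05, 15} = 1.75305.
Margin = t* × SE = 1.75305 × 1.64767 = 2.88845.
CI: 5.4530 ± 2.88845 → (2.565, 8.341).
With 90% confidence, each one-unit increase in daily light exposure is associated with a change of between 2.565 and 8.341 cm in plant height.

(2.565, 8.341)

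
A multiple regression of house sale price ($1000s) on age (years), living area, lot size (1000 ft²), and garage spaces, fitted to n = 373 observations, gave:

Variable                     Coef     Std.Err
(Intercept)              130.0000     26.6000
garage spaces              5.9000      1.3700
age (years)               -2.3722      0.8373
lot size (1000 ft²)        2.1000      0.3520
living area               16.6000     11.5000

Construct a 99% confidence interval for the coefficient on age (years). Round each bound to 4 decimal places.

(-4.5402, -0.2042)

Read off: b = -2.3722, SE = 0.8373 for age (years).
df = n − k − 1 = 373 − 4 − 1 = 368.
t* = t_{0.005, 368} = 2.589255.
Margin = t* × SE = 2.589255 × 0.8373 = 2.167983.
CI: -2.3722 ± 2.167983 → (-4.5402, -0.2042).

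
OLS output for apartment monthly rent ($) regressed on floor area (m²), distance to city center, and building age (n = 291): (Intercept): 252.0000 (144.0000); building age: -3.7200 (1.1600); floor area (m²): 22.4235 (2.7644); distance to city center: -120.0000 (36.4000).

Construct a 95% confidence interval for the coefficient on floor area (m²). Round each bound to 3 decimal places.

(16.982, 27.865)

Read off: b = 22.4235, SE = 2.7644 for floor area (m²).
df = n − k − 1 = 291 − 3 − 1 = 287.
t* = t_{0.025, 287} = 1.968264.
Margin = t* × SE = 1.968264 × 2.7644 = 5.44107.
CI: 22.4235 ± 5.44107 → (16.982, 27.865).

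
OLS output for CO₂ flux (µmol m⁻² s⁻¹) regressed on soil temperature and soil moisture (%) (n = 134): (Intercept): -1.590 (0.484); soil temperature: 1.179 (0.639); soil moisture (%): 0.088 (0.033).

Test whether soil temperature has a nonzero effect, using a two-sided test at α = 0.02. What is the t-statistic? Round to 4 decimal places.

t = 1.8451

Read off: b = 1.179, SE = 0.639 for soil temperature.
H₀: β₁ = 0 vs H₁: β₁ ≠ 0.
t = 1.179 / 0.639 = 1.8451.
df = n − k − 1 = 134 − 2 − 1 = 131.
Two-sided p ≈ 0.0673, which is ≥ 0.02, so fail to reject H₀.
The data do not give significant evidence of an association between soil temperature and CO₂ flux, after adjusting for the other predictors.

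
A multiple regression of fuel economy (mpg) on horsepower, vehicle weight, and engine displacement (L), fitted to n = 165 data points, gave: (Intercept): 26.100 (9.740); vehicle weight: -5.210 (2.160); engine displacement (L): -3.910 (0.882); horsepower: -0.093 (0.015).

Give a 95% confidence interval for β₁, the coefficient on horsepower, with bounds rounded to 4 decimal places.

Read off: b = -0.093, SE = 0.015 for horsepower.
df = n − k − 1 = 165 − 3 − 1 = 161.
t* = t_{0.025, 161} = 1.974808.
Margin = t* × SE = 1.974808 × 0.015 = 0.029622.
CI: -0.093 ± 0.029622 → (-0.1226, -0.0634).

(-0.1226, -0.0634)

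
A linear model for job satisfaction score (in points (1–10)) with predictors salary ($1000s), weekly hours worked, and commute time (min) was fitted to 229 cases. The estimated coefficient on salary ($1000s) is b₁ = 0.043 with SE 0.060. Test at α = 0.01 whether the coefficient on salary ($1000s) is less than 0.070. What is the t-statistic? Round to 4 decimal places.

H₀: β₁ = 0.070 vs H₁: β₁ < 0.070.
t = (b₁ − β₁⁰)/SE = (0.043 − 0.070) / 0.060 = -0.4500.
df = n − k − 1 = 229 − 3 − 1 = 225.
One-sided p ≈ 0.3266, which is ≥ 0.01, so fail to reject H₀.
The data do not give significant evidence that the true slope on salary ($1000s) is below 0.070 points (1–10) per unit, holding the other predictors fixed.

t = -0.4500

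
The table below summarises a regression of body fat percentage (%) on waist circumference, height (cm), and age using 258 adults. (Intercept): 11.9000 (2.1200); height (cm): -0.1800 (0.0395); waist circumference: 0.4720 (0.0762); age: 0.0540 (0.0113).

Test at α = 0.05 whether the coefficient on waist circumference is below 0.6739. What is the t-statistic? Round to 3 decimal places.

t = -2.650

Read off: b = 0.4720, SE = 0.0762 for waist circumference.
H₀: β₁ = 0.6739 vs H₁: β₁ < 0.6739.
t = (0.4720 − 0.6739) / 0.0762 = -2.650.
df = n − k − 1 = 258 − 3 − 1 = 254.
One-sided p ≈ 0.0043, which is < 0.05, so reject H₀.
There is evidence that the true slope on waist circumference is below 0.6739 % per unit, holding the other predictors fixed.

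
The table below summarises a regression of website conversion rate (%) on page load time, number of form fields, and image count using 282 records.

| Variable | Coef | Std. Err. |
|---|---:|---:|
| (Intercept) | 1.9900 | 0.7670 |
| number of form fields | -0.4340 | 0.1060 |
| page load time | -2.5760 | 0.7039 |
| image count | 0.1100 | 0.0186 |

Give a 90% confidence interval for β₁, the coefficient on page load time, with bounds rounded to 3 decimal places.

(-3.738, -1.414)

Read off: b = -2.5760, SE = 0.7039 for page load time.
df = n − k − 1 = 282 − 3 − 1 = 278.
t* = t_{0.05, 278} = 1.650353.
Margin = t* × SE = 1.650353 × 0.7039 = 1.16168.
CI: -2.5760 ± 1.16168 → (-3.738, -1.414).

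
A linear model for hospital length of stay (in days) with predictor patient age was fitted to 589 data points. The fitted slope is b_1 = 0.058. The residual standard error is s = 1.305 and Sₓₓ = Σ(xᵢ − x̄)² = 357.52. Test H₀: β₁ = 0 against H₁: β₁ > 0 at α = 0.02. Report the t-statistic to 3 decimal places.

t = 0.840

SE(b_1) = s/√Sₓₓ = 1.305/√357.52 = 0.0690177.
t = 0.058 / 0.0690177 = 0.840.
df = n − 2 = 587.
One-sided p ≈ 0.2005, which is ≥ 0.02, so fail to reject H₀.
The data do not give significant evidence that the true slope on patient age is positive.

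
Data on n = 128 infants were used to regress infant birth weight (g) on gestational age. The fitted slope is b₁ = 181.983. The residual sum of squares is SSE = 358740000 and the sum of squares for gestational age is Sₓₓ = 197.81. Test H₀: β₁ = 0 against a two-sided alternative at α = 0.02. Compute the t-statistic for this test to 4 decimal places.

MSE = SSE/(n − 2) = 358740000/126 = 2.84714e+06.
SE(b₁) = √(MSE/Sₓₓ) = √(2.84714e+06/197.81) = 119.972.
t = 181.983 / 119.972 = 1.5169.
df = n − 2 = 126.
Two-sided p ≈ 0.1318, which is ≥ 0.02, so fail to reject H₀.
The data do not give significant evidence of an association between gestational age and infant birth weight.

t = 1.5169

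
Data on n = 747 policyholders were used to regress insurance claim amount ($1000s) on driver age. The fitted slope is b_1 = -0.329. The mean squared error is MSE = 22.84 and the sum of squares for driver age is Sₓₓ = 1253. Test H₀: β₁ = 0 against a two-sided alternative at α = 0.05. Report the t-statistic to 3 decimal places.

SE(b_1) = √(MSE/Sₓₓ) = √(22.84/1253) = 0.135012.
t = -0.329 / 0.135012 = -2.437.
df = n − 2 = 745.
Two-sided p ≈ 0.0151, which is < 0.05, so reject H₀.
There is evidence that driver age is associated with insurance claim amount.

t = -2.437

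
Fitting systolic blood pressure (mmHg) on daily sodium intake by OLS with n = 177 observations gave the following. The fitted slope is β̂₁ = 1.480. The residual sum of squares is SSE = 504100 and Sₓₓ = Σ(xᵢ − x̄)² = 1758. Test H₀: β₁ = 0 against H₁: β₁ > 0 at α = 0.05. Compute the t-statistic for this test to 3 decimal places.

MSE = SSE/(n − 2) = 504100/175 = 2880.57.
SE(β̂₁) = √(MSE/Sₓₓ) = √(2880.57/1758) = 1.28006.
t = 1.480 / 1.28006 = 1.156.
df = n − 2 = 175.
One-sided p ≈ 0.1246, which is ≥ 0.05, so fail to reject H₀.
The data do not give significant evidence that the true slope on daily sodium intake is positive.

t = 1.156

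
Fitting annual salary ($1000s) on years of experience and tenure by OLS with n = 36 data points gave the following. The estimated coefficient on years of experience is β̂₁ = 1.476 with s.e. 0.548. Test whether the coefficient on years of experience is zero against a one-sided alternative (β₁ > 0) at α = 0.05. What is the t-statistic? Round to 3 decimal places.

H₀: β₁ = 0 vs H₁: β₁ > 0.
t = (β̂₁ − β₁⁰)/SE = 1.476 / 0.548 = 2.693.
df = n − k − 1 = 36 − 2 − 1 = 33.
One-sided p ≈ 0.0055, which is < 0.05, so reject H₀.
There is evidence that the true slope on years of experience is positive, holding the other predictors fixed.

t = 2.693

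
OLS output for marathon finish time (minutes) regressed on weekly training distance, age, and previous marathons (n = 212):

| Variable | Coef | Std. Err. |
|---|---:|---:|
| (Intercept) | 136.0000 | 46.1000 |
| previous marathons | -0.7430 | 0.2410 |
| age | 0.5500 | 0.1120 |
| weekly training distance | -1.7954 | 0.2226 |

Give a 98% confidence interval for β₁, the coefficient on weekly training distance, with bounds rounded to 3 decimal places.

(-2.317, -1.274)

Read off: b = -1.7954, SE = 0.2226 for weekly training distance.
df = n − k − 1 = 212 − 3 − 1 = 208.
t* = t_{0.01, 208} = 2.344409.
Margin = t* × SE = 2.344409 × 0.2226 = 0.52187.
CI: -1.7954 ± 0.52187 → (-2.317, -1.274).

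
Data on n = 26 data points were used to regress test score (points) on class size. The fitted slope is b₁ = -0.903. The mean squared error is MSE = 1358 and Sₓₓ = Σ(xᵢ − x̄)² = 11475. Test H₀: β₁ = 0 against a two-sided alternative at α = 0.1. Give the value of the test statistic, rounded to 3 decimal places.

t = -2.625

SE(b₁) = √(MSE/Sₓₓ) = √(1358/11475) = 0.344012.
t = -0.903 / 0.344012 = -2.625.
df = n − 2 = 24.
Two-sided p ≈ 0.0148, which is < 0.1, so reject H₀.
There is evidence that class size is associated with test score.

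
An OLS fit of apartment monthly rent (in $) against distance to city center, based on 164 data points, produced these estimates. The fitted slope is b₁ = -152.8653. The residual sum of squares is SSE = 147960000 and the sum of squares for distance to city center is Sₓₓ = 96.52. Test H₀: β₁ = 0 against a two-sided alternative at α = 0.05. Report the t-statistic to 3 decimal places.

t = -1.571

MSE = SSE/(n − 2) = 147960000/162 = 913333.
SE(b₁) = √(MSE/Sₓₓ) = √(913333/96.52) = 97.2761.
t = -152.8653 / 97.2761 = -1.571.
df = n − 2 = 162.
Two-sided p ≈ 0.1180, which is ≥ 0.05, so fail to reject H₀.
The data do not give significant evidence of an association between distance to city center and apartment monthly rent.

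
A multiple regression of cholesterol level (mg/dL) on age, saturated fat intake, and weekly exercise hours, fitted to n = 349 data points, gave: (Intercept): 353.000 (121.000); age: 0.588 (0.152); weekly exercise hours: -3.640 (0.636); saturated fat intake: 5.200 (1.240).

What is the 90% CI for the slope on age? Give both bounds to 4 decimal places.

Read off: b = 0.588, SE = 0.152 for age.
df = n − k − 1 = 349 − 3 − 1 = 345.
t* = t_{0.05, 345} = 1.649282.
Margin = t* × SE = 1.649282 × 0.152 = 0.250691.
CI: 0.588 ± 0.250691 → (0.3373, 0.8387).

(0.3373, 0.8387)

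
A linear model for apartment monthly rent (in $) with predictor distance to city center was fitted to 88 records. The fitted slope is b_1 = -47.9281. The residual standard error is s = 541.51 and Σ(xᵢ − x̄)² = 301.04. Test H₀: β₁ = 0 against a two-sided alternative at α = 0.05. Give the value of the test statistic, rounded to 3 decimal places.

SE(b_1) = s/√Sₓₓ = 541.51/√301.04 = 31.21.
t = -47.9281 / 31.21 = -1.536.
df = n − 2 = 86.
Two-sided p ≈ 0.1283, which is ≥ 0.05, so fail to reject H₀.
The data do not give significant evidence of an association between distance to city center and apartment monthly rent.

t = -1.536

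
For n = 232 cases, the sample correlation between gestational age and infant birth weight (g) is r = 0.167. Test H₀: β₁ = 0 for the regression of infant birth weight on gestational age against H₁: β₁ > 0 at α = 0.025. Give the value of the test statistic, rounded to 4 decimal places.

t = 2.5688

t = r·√(n − 2)/√(1 − r²) = 0.167·√230/√0.972111 = 2.5688.
df = n − 2 = 230.
One-sided p ≈ 0.0054, which is < 0.025, so reject H₀.
There is evidence of a linear association between gestational age and infant birth weight.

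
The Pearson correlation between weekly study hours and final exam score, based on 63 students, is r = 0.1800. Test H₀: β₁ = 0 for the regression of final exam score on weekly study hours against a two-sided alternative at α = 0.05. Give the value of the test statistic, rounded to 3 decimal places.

t = 1.429

t = r·√(n − 2)/√(1 − r²) = 0.1800·√61/√0.9676 = 1.429.
df = n − 2 = 61.
Two-sided p ≈ 0.1581, which is ≥ 0.05, so fail to reject H₀.
The data do not give significant evidence of a linear association between weekly study hours and final exam score.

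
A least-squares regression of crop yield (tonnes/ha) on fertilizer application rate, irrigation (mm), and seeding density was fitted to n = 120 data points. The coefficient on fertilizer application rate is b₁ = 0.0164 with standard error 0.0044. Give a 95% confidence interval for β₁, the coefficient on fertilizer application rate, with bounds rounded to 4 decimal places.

df = n − k − 1 = 120 − 3 − 1 = 116.
t* = t_{0.025, 116} = 1.980626.
Margin = t* × SE = 1.980626 × 0.0044 = 0.008715.
CI: 0.0164 ± 0.008715 → (0.0077, 0.0251).
With 95% confidence, each one-unit increase in fertilizer application rate is associated with a change of between 0.0077 and 0.0251 tonnes/ha in crop yield, holding the other predictors fixed.

(0.0077, 0.0251)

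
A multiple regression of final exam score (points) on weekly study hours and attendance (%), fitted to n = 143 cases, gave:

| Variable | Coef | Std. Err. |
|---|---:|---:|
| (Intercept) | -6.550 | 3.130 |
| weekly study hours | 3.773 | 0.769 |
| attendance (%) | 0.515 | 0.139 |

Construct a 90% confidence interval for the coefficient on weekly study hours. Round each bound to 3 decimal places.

(2.500, 5.046)

Read off: b = 3.773, SE = 0.769 for weekly study hours.
df = n − k − 1 = 143 − 2 − 1 = 140.
t* = t_{0.05, 140} = 1.655811.
Margin = t* × SE = 1.655811 × 0.769 = 1.27332.
CI: 3.773 ± 1.27332 → (2.500, 5.046).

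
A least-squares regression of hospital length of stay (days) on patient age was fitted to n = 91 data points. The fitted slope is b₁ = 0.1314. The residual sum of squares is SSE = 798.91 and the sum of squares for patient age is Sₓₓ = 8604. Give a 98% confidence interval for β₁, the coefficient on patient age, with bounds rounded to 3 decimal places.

MSE = SSE/(n − 2) = 798.91/89 = 8.97652.
SE(b₁) = √(MSE/Sₓₓ) = √(8.97652/8604) = 0.0323001.
df = n − 2 = 89.
t* = t_{0.01, 89} = 2.368979.
Margin = t* × SE = 2.368979 × 0.0323001 = 0.07652.
CI: 0.1314 ± 0.07652 → (0.055, 0.208).
With 98% confidence, each one-unit increase in patient age is associated with a change of between 0.055 and 0.208 days in hospital length of stay.

(0.055, 0.208)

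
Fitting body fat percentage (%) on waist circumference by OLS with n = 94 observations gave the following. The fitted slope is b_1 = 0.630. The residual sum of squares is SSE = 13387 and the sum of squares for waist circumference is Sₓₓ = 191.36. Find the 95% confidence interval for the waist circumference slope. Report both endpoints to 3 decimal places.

(-1.102, 2.362)

MSE = SSE/(n − 2) = 13387/92 = 145.511.
SE(b_1) = √(MSE/Sₓₓ) = √(145.511/191.36) = 0.872011.
df = n − 2 = 92.
t* = t_{0.025, 92} = 1.986086.
Margin = t* × SE = 1.986086 × 0.872011 = 1.73189.
CI: 0.630 ± 1.73189 → (-1.102, 2.362).
With 95% confidence, each one-unit increase in waist circumference is associated with a change of between -1.102 and 2.362 % in body fat percentage.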